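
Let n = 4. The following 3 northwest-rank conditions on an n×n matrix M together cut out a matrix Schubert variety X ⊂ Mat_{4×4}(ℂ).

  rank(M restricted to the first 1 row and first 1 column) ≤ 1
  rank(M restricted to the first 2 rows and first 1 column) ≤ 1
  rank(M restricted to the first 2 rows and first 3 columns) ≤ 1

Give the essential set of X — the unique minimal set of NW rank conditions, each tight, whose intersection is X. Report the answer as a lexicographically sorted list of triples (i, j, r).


The tightest implied rank at each (i,j), from the 3 conditions:

  i=1: 1  1  1  1
  i=2: 1  1  1  2
  i=3: 1  2  2  3
  i=4: 1  2  3  4

hence w(1..4) = (1, 4, 2, 3).

ℓ(w)=2; the 1 essential cell (i,j,r):

[(2, 3, 1)]


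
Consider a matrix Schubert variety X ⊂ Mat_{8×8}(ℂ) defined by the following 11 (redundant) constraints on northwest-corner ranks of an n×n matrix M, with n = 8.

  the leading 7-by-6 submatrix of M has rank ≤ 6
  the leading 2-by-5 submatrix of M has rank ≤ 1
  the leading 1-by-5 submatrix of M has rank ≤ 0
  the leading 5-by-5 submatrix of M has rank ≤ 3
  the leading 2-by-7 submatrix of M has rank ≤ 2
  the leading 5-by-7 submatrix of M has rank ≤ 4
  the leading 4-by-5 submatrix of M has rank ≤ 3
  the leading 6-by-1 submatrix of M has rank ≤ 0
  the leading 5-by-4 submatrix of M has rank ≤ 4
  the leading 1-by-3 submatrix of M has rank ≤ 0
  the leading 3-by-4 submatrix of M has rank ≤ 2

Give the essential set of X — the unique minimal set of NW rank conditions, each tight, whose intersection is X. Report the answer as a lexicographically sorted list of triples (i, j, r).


Recovering R(i,j) via the rank-extension bound from the 11 conditions:

  0  0  0  0  0  1  1  1
  0  1  1  1  1  2  2  2
  0  1  2  2  2  3  3  3
  0  1  2  3  3  4  4  4
  0  1  2  3  3  4  4  5
  0  1  2  3  4  5  5  6
  1  2  3  4  5  6  6  7
  1  2  3  4  5  6  7  8

so w = (6, 2, 3, 4, 8, 5, 1, 7).

Rothe diagram D(w) (12 cells), 4 SE-corners (essential conditions):

[(1, 5, 0), (5, 5, 3), (5, 7, 4), (6, 1, 0)]


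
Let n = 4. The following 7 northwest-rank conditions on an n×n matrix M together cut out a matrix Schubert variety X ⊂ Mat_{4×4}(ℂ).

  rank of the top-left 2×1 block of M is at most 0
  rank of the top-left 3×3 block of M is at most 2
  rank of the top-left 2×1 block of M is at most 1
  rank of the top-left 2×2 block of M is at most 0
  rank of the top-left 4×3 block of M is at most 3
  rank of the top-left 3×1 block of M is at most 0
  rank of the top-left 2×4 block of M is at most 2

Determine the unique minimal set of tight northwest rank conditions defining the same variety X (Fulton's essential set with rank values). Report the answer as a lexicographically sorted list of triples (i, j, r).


Recovering R(i,j) via the rank-extension bound from the 7 conditions:

  i=1: 0 | 0 | 1 | 1
  i=2: 0 | 0 | 1 | 2
  i=3: 0 | 1 | 2 | 3
  i=4: 1 | 2 | 3 | 4

second differences of R give the permutation w = (3, 4, 2, 1).

D(w) has 5 cells with 2 SE-corners; essential set:

[(2, 2, 0), (3, 1, 0)]


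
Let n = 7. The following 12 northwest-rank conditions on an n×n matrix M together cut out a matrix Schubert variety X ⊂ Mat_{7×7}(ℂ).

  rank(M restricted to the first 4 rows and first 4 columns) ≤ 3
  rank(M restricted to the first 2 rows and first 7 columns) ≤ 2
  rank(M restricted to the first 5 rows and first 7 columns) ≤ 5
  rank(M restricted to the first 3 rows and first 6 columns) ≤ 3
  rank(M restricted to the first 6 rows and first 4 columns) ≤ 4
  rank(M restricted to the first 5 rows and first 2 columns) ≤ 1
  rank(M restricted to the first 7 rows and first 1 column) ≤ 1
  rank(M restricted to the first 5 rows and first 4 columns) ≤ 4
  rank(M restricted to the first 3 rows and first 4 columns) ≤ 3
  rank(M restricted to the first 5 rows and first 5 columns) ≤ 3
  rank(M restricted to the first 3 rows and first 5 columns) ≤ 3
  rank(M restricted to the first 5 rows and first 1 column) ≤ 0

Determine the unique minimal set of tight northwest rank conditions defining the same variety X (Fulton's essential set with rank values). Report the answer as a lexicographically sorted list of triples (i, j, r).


Propagating the 12 rank bounds to every northwest block:

  i=1: 0, 1, 1, 1, 1, 1, 1
  i=2: 0, 1, 2, 2, 2, 2, 2
  i=3: 0, 1, 2, 3, 3, 3, 3
  i=4: 0, 1, 2, 3, 3, 4, 4
  i=5: 0, 1, 2, 3, 3, 4, 5
  i=6: 1, 2, 3, 4, 4, 5, 6
  i=7: 1, 2, 3, 4, 5, 6, 7

giving w = (2, 3, 4, 6, 7, 1, 5) via Δ²R.

2 SE-corners of the 7-cell Rothe diagram give Ess(w):

[(5, 1, 0), (5, 5, 3)]


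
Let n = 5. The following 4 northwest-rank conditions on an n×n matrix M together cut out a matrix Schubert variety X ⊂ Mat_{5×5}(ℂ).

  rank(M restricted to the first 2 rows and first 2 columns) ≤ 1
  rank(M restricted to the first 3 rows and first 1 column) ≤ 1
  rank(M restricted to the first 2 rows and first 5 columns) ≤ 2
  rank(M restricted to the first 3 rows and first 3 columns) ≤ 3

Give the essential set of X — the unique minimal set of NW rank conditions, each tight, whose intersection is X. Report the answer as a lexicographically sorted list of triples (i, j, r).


Rank table r_w(5×5) implied by the 4 constraints:

  i=1: 1 1 1 1 1
  i=2: 1 1 2 2 2
  i=3: 1 2 3 3 3
  i=4: 1 2 3 4 4
  i=5: 1 2 3 4 5

so w = (1, 3, 2, 4, 5).

ℓ(w)=1; the 1 essential cell (i,j,r):

[(2, 2, 1)]


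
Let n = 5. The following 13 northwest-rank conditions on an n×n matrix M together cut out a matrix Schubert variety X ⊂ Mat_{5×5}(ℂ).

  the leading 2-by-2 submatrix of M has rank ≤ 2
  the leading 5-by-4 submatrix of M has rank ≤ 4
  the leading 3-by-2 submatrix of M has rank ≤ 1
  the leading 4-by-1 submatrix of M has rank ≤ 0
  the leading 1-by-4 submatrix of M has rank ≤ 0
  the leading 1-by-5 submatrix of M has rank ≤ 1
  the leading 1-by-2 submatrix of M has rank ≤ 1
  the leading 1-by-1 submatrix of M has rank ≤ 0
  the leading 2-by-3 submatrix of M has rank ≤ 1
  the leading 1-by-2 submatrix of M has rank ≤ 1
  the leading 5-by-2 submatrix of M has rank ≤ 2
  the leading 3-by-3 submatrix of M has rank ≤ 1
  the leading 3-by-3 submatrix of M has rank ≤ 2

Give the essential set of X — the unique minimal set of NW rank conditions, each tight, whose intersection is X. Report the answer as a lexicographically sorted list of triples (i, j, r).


Recovering R(i,j) via the rank-extension bound from the 13 conditions:

  row 1: 0  0  0  0  1
  row 2: 0  1  1  1  2
  row 3: 0  1  1  2  3
  row 4: 0  1  2  3  4
  row 5: 1  2  3  4  5

the unique w with this rank table is (5, 2, 4, 3, 1).

Fulton essential set (3 of the 8 Rothe cells):

[(1, 4, 0), (3, 3, 1), (4, 1, 0)]


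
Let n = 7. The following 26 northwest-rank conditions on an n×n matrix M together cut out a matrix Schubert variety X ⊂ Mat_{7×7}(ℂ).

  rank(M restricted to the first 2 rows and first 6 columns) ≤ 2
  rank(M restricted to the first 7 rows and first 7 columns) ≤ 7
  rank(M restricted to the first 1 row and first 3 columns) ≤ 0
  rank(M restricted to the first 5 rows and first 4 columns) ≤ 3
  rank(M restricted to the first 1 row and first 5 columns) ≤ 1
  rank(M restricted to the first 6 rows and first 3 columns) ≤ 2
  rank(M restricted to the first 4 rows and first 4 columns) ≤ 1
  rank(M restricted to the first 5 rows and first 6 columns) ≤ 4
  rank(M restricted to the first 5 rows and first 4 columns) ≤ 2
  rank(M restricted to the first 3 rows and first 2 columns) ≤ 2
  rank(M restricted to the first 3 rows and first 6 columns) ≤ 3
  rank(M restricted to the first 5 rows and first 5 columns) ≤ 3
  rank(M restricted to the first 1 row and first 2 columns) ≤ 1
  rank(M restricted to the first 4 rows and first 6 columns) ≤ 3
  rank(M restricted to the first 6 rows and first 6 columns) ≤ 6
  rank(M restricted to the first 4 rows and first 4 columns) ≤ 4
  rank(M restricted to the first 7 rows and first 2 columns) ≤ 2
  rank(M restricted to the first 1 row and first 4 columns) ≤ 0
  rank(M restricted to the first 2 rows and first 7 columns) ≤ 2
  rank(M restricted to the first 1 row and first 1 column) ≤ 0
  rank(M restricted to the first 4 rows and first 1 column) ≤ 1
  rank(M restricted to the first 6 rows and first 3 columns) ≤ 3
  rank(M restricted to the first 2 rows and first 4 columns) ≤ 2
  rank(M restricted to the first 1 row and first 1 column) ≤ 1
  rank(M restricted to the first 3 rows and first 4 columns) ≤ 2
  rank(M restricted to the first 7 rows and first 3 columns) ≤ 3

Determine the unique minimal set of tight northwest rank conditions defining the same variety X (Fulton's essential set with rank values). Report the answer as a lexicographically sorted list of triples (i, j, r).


Recovering R(i,j) via the rank-extension bound from the 26 conditions:

  R[1]: 0, 0, 0, 0, 1, 1, 1
  R[2]: 1, 1, 1, 1, 2, 2, 2
  R[3]: 1, 1, 1, 1, 2, 3, 3
  R[4]: 1, 1, 1, 1, 2, 3, 4
  R[5]: 1, 2, 2, 2, 3, 4, 5
  R[6]: 1, 2, 2, 3, 4, 5, 6
  R[7]: 1, 2, 3, 4, 5, 6, 7

so w = (5, 1, 6, 7, 2, 4, 3).

|D(w)|=11, |Ess(w)|=3:

[(1, 4, 0), (4, 4, 1), (6, 3, 2)]


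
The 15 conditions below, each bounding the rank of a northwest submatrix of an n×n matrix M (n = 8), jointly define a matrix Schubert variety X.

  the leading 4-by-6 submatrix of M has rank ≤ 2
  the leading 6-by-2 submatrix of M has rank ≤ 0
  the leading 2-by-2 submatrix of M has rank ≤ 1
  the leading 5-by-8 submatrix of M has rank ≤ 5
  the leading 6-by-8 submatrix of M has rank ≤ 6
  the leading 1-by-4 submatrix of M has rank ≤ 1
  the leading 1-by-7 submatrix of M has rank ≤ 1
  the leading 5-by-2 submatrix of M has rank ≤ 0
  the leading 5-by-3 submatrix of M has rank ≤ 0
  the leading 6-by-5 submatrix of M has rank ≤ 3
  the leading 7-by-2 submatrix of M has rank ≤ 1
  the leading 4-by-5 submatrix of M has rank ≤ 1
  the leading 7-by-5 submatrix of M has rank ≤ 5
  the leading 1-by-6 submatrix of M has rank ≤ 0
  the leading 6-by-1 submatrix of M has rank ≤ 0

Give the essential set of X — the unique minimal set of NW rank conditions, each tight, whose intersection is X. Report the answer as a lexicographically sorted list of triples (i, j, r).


Reconstructing r_w from the 15 given conditions:

  i=1: 0, 0, 0, 0, 0, 0, 1, 1
  i=2: 0, 0, 0, 1, 1, 1, 2, 2
  i=3: 0, 0, 0, 1, 1, 2, 3, 3
  i=4: 0, 0, 0, 1, 1, 2, 3, 4
  i=5: 0, 0, 0, 1, 2, 3, 4, 5
  i=6: 0, 0, 1, 2, 3, 4, 5, 6
  i=7: 1, 1, 2, 3, 4, 5, 6, 7
  i=8: 1, 2, 3, 4, 5, 6, 7, 8

second differences of R give the permutation w = (7, 4, 6, 8, 5, 3, 1, 2).

Rothe diagram D(w) (22 cells), 4 SE-corners (essential conditions):

[(1, 6, 0), (4, 5, 1), (5, 3, 0), (6, 2, 0)]


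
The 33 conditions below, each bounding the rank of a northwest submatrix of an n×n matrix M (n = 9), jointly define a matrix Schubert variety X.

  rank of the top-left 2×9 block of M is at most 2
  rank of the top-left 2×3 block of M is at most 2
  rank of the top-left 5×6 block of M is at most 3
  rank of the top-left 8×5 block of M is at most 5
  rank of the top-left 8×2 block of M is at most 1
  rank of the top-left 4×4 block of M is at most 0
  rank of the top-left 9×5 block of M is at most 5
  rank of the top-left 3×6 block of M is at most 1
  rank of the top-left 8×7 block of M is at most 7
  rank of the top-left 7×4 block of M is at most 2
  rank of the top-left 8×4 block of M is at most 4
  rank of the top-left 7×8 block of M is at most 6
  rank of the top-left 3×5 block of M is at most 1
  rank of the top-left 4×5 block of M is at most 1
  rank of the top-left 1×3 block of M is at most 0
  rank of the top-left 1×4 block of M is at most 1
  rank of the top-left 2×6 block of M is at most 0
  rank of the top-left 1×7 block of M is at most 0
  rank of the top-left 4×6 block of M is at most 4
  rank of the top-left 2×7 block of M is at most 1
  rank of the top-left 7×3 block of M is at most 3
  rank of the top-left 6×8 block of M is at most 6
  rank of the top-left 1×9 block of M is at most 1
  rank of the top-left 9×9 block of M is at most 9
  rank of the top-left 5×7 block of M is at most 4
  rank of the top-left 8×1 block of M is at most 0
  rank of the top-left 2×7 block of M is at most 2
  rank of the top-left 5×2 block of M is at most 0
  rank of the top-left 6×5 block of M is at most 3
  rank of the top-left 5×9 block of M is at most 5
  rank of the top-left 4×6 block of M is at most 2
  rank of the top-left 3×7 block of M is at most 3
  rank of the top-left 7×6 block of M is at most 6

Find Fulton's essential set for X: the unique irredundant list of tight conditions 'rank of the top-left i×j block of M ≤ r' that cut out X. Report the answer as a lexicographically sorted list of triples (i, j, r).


Recovering R(i,j) via the rank-extension bound from the 33 conditions:

  R[1]: 0  0  0  0  0  0  0  1  1
  R[2]: 0  0  0  0  0  0  1  2  2
  R[3]: 0  0  0  0  1  1  2  3  3
  R[4]: 0  0  0  0  1  2  3  4  4
  R[5]: 0  0  1  1  2  3  4  5  5
  R[6]: 0  1  2  2  3  4  5  6  6
  R[7]: 0  1  2  2  3  4  5  6  7
  R[8]: 0  1  2  3  4  5  6  7  8
  R[9]: 1  2  3  4  5  6  7  8  9

hence w(1..9) = (8, 7, 5, 6, 3, 2, 9, 4, 1).

Rothe diagram D(w) (27 cells), 6 SE-corners (essential conditions):

[(1, 7, 0), (2, 6, 0), (4, 4, 0), (5, 2, 0), (7, 4, 2), (8, 1, 0)]


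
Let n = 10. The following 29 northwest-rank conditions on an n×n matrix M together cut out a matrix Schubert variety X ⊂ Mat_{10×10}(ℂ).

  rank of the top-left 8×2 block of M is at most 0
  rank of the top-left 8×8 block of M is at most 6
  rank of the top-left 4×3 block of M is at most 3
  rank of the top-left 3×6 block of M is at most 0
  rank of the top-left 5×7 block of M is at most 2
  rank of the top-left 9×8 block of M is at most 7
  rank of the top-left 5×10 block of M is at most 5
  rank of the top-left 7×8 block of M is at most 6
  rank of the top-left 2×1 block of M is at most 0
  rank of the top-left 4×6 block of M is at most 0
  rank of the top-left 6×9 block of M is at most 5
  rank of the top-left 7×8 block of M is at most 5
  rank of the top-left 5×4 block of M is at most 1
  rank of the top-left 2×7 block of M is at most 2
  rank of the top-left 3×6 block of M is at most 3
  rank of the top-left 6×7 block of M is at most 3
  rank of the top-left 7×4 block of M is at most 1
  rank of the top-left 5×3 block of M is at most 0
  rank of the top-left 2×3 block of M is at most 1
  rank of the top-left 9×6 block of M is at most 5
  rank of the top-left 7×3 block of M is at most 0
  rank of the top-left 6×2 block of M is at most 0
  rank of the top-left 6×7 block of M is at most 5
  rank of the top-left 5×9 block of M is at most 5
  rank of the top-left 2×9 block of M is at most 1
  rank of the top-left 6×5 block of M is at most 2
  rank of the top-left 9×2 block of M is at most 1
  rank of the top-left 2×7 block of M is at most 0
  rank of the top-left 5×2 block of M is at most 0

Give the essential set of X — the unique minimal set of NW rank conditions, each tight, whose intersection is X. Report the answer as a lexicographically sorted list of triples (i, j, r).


Reconstructing r_w from the 29 given conditions:

  0 | 0 | 0 | 0 | 0 | 0 | 0 | 1 | 1 | 1
  0 | 0 | 0 | 0 | 0 | 0 | 0 | 1 | 1 | 2
  0 | 0 | 0 | 0 | 0 | 0 | 1 | 2 | 2 | 3
  0 | 0 | 0 | 0 | 0 | 0 | 1 | 2 | 3 | 4
  0 | 0 | 0 | 1 | 1 | 1 | 2 | 3 | 4 | 5
  0 | 0 | 0 | 1 | 2 | 2 | 3 | 4 | 5 | 6
  0 | 0 | 0 | 1 | 2 | 3 | 4 | 5 | 6 | 7
  0 | 0 | 1 | 2 | 3 | 4 | 5 | 6 | 7 | 8
  1 | 1 | 2 | 3 | 4 | 5 | 6 | 7 | 8 | 9
  1 | 2 | 3 | 4 | 5 | 6 | 7 | 8 | 9 | 10

giving w = (8, 10, 7, 9, 4, 5, 6, 3, 1, 2) via Δ²R.

Fulton essential set (5 of the 38 Rothe cells):

[(2, 7, 0), (2, 9, 1), (4, 6, 0), (7, 3, 0), (8, 2, 0)]


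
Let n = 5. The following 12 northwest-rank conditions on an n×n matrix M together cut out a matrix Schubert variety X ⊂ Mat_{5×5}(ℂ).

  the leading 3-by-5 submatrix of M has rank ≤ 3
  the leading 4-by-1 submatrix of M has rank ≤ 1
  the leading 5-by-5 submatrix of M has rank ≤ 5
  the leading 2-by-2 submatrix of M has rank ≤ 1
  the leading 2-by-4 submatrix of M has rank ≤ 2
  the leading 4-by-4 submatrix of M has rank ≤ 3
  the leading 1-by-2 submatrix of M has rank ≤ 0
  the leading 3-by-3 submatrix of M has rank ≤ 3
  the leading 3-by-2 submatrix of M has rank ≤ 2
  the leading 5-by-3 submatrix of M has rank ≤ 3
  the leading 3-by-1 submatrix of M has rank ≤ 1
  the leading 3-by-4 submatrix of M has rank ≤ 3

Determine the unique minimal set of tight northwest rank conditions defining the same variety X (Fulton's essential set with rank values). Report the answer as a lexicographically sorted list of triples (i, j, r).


The tightest implied rank at each (i,j), from the 12 conditions:

  0, 0, 1, 1, 1
  1, 1, 2, 2, 2
  1, 2, 3, 3, 3
  1, 2, 3, 3, 4
  1, 2, 3, 4, 5

the unique w with this rank table is (3, 1, 2, 5, 4).

Rothe diagram D(w) (3 cells), 2 SE-corners (essential conditions):

[(1, 2, 0), (4, 4, 3)]


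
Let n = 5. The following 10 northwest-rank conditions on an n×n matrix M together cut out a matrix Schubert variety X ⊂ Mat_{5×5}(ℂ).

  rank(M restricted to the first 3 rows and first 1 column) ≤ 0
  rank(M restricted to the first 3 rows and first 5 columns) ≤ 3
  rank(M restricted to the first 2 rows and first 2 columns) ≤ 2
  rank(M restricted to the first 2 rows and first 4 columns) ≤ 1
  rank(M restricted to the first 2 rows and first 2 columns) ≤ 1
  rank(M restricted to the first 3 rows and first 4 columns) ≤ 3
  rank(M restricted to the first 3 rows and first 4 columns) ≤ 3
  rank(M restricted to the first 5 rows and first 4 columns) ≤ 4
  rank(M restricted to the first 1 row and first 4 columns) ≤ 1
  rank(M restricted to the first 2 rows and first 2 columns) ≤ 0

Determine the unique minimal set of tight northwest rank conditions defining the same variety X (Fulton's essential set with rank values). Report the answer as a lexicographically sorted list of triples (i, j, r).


Propagating the 10 rank bounds to every northwest block:

  R[1]: 0  0  1  1  1
  R[2]: 0  0  1  1  2
  R[3]: 0  1  2  2  3
  R[4]: 1  2  3  3  4
  R[5]: 1  2  3  4  5

so w = (3, 5, 2, 1, 4).

Rothe diagram D(w) (6 cells), 3 SE-corners (essential conditions):

[(2, 2, 0), (2, 4, 1), (3, 1, 0)]


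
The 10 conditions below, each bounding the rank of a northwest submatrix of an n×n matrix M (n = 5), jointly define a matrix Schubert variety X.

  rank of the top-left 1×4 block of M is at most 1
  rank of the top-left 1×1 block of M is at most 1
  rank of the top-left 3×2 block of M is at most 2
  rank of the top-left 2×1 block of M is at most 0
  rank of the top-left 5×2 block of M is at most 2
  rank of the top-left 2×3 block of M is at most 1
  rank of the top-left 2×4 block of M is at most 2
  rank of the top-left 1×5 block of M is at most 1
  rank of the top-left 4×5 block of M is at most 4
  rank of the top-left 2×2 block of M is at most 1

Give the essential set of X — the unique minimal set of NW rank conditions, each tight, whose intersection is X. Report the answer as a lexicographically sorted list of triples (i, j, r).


Reconstructing r_w from the 10 given conditions:

  R[1]: 0  1  1  1  1
  R[2]: 0  1  1  2  2
  R[3]: 1  2  2  3  3
  R[4]: 1  2  3  4  4
  R[5]: 1  2  3  4  5

second differences of R give the permutation w = (2, 4, 1, 3, 5).

D(w) has 3 cells with 2 SE-corners; essential set:

[(2, 1, 0), (2, 3, 1)]


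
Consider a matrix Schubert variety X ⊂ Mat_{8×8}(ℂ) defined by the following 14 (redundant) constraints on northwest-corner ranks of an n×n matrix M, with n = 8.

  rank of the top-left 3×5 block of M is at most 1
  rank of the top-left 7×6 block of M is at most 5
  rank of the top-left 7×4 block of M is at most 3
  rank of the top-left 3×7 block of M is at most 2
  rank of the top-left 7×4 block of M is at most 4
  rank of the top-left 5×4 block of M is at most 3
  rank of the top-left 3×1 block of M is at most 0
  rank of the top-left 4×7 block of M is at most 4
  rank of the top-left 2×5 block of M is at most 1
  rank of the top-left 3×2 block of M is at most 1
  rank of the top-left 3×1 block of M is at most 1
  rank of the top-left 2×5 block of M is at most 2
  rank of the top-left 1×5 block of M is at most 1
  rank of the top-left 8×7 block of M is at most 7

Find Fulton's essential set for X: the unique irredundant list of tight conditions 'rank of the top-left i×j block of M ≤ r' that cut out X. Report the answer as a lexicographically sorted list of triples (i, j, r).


Recovering R(i,j) via the rank-extension bound from the 14 conditions:

  i=1: 0  1  1  1  1  1  1  1
  i=2: 0  1  1  1  1  2  2  2
  i=3: 0  1  1  1  1  2  2  3
  i=4: 1  2  2  2  2  3  3  4
  i=5: 1  2  3  3  3  4  4  5
  i=6: 1  2  3  3  4  5  5  6
  i=7: 1  2  3  3  4  5  6  7
  i=8: 1  2  3  4  5  6  7  8

so w = (2, 6, 8, 1, 3, 5, 7, 4).

|D(w)|=12, |Ess(w)|=4:

[(3, 1, 0), (3, 5, 1), (3, 7, 2), (7, 4, 3)]


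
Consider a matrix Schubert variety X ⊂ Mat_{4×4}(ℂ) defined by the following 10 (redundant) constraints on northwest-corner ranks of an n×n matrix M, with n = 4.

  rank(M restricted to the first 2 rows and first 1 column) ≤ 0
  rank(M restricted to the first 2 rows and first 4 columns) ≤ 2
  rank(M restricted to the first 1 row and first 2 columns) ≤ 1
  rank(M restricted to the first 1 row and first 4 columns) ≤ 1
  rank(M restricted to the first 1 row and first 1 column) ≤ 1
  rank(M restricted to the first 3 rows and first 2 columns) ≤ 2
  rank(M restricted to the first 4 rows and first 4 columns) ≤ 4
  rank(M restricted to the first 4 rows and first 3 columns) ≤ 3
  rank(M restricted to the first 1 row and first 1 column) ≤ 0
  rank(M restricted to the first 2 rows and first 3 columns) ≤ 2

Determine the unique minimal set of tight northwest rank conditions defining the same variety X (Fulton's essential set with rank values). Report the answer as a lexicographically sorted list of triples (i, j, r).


The tightest implied rank at each (i,j), from the 10 conditions:

  R[1]: 0, 1, 1, 1
  R[2]: 0, 1, 2, 2
  R[3]: 1, 2, 3, 3
  R[4]: 1, 2, 3, 4

second differences of R give the permutation w = (2, 3, 1, 4).

D(w) has 2 cells with 1 SE-corner; essential set:

[(2, 1, 0)]


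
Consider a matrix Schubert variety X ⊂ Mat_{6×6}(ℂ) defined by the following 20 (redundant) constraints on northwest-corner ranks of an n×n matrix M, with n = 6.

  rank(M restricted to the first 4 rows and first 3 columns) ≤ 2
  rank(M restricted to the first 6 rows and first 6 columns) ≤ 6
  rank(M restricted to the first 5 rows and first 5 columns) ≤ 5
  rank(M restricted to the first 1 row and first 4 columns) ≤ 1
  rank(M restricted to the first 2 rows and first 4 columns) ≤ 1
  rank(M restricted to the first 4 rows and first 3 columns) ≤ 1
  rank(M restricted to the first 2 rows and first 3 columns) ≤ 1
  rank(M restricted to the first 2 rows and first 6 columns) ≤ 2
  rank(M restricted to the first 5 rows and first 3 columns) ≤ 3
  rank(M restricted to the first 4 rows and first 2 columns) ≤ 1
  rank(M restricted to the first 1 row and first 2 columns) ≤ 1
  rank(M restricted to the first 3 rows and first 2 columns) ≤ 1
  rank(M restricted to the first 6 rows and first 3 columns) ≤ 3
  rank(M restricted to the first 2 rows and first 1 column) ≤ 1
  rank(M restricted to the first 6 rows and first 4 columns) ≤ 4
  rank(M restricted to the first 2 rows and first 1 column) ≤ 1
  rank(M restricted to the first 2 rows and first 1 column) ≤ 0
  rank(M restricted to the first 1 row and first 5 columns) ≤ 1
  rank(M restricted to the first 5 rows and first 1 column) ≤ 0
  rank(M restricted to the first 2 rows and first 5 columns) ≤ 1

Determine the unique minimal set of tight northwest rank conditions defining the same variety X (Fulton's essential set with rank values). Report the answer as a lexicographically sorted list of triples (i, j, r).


Rank table r_w(6×6) implied by the 20 constraints:

  row 1: 0, 1, 1, 1, 1, 1
  row 2: 0, 1, 1, 1, 1, 2
  row 3: 0, 1, 1, 2, 2, 3
  row 4: 0, 1, 1, 2, 3, 4
  row 5: 0, 1, 2, 3, 4, 5
  row 6: 1, 2, 3, 4, 5, 6

second differences of R give the permutation w = (2, 6, 4, 5, 3, 1).

|D(w)|=10, |Ess(w)|=3:

[(2, 5, 1), (4, 3, 1), (5, 1, 0)]


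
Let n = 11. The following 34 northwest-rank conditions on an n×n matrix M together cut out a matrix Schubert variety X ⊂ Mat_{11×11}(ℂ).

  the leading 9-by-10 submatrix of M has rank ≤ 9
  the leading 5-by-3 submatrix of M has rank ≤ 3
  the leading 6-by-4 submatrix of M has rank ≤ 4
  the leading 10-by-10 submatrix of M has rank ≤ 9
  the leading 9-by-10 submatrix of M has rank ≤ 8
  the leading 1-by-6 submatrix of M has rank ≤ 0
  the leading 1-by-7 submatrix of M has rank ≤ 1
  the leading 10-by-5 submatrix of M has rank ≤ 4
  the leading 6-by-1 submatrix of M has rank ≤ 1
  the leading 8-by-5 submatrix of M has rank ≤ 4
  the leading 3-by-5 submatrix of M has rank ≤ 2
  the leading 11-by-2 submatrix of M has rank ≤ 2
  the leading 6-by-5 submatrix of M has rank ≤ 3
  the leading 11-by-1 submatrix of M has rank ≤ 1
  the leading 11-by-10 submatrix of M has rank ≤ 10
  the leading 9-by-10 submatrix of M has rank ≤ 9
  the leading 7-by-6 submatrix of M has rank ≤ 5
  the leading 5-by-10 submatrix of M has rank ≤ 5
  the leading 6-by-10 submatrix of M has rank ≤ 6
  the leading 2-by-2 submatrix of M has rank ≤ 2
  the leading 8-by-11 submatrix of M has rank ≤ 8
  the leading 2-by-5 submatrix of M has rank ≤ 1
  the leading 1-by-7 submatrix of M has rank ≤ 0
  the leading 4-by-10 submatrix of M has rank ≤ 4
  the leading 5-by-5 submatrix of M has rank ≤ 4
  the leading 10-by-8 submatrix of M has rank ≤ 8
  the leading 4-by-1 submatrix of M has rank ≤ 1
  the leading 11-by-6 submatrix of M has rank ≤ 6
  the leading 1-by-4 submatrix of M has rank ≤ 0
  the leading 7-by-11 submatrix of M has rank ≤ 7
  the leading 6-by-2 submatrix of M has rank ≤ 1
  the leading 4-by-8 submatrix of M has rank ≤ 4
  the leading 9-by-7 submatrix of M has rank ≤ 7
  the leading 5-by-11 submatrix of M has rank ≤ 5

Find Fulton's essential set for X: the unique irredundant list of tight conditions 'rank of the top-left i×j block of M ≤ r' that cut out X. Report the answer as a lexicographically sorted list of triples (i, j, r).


Reconstructing r_w from the 34 given conditions:

  0 | 0 | 0 | 0 | 0 | 0 | 0 | 1 | 1 | 1 | 1
  1 | 1 | 1 | 1 | 1 | 1 | 1 | 2 | 2 | 2 | 2
  1 | 1 | 2 | 2 | 2 | 2 | 2 | 3 | 3 | 3 | 3
  1 | 1 | 2 | 3 | 3 | 3 | 3 | 4 | 4 | 4 | 4
  1 | 1 | 2 | 3 | 3 | 4 | 4 | 5 | 5 | 5 | 5
  1 | 1 | 2 | 3 | 3 | 4 | 5 | 6 | 6 | 6 | 6
  1 | 2 | 3 | 4 | 4 | 5 | 6 | 7 | 7 | 7 | 7
  1 | 2 | 3 | 4 | 4 | 5 | 6 | 7 | 8 | 8 | 8
  1 | 2 | 3 | 4 | 4 | 5 | 6 | 7 | 8 | 8 | 9
  1 | 2 | 3 | 4 | 4 | 5 | 6 | 7 | 8 | 9 | 10
  1 | 2 | 3 | 4 | 5 | 6 | 7 | 8 | 9 | 10 | 11

so w = (8, 1, 3, 4, 6, 7, 2, 9, 11, 10, 5).

Fulton essential set (5 of the 17 Rothe cells):

[(1, 7, 0), (6, 2, 1), (6, 5, 3), (9, 10, 8), (10, 5, 4)]


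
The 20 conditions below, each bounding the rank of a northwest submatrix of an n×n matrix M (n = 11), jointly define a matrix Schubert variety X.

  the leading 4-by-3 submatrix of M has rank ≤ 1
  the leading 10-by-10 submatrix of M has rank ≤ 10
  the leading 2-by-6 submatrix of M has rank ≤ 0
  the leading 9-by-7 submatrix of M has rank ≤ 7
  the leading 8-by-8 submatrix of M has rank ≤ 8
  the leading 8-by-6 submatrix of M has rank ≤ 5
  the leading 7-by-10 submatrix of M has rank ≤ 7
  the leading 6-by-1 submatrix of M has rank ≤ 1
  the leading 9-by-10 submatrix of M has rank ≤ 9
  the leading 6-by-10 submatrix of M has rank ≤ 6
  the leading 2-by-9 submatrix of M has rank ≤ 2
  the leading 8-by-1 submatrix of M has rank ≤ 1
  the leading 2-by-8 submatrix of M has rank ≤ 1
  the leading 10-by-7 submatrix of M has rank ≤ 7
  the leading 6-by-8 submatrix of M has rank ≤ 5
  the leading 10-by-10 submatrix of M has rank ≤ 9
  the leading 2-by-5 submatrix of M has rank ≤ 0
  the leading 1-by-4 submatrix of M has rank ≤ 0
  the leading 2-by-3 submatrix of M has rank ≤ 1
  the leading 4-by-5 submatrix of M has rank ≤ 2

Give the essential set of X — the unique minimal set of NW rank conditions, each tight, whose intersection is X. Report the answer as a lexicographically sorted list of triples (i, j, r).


Reconstructing r_w from the 20 given conditions:

  row 1: 0 | 0 | 0 | 0 | 0 | 0 | 1 | 1 | 1 | 1 | 1
  row 2: 0 | 0 | 0 | 0 | 0 | 0 | 1 | 1 | 2 | 2 | 2
  row 3: 1 | 1 | 1 | 1 | 1 | 1 | 2 | 2 | 3 | 3 | 3
  row 4: 1 | 1 | 1 | 2 | 2 | 2 | 3 | 3 | 4 | 4 | 4
  row 5: 1 | 2 | 2 | 3 | 3 | 3 | 4 | 4 | 5 | 5 | 5
  row 6: 1 | 2 | 3 | 4 | 4 | 4 | 5 | 5 | 6 | 6 | 6
  row 7: 1 | 2 | 3 | 4 | 5 | 5 | 6 | 6 | 7 | 7 | 7
  row 8: 1 | 2 | 3 | 4 | 5 | 5 | 6 | 7 | 8 | 8 | 8
  row 9: 1 | 2 | 3 | 4 | 5 | 6 | 7 | 8 | 9 | 9 | 9
  row 10: 1 | 2 | 3 | 4 | 5 | 6 | 7 | 8 | 9 | 9 | 10
  row 11: 1 | 2 | 3 | 4 | 5 | 6 | 7 | 8 | 9 | 10 | 11

the unique w with this rank table is (7, 9, 1, 4, 2, 3, 5, 8, 6, 11, 10).

5 SE-corners of the 17-cell Rothe diagram give Ess(w):

[(2, 6, 0), (2, 8, 1), (4, 3, 1), (8, 6, 5), (10, 10, 9)]


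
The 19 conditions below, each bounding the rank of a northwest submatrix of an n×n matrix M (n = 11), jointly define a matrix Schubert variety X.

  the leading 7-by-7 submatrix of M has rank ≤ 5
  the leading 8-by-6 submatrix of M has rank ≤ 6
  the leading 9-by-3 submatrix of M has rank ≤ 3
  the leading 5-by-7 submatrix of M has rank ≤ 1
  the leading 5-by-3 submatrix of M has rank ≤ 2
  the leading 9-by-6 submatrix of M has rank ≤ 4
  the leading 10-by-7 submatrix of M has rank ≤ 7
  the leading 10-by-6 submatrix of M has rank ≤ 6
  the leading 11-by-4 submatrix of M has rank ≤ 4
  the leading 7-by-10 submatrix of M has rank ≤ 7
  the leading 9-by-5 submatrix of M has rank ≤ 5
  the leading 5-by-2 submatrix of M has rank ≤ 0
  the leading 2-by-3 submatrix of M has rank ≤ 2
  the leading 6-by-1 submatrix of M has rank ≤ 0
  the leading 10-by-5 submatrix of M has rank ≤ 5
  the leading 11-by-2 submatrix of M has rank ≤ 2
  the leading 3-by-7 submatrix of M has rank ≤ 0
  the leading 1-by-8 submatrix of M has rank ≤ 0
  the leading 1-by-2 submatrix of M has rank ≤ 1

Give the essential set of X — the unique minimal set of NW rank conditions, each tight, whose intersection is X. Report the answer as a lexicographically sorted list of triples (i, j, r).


Reconstructing r_w from the 19 given conditions:

  R[1]: 0, 0, 0, 0, 0, 0, 0, 0, 1, 1, 1
  R[2]: 0, 0, 0, 0, 0, 0, 0, 1, 2, 2, 2
  R[3]: 0, 0, 0, 0, 0, 0, 0, 1, 2, 3, 3
  R[4]: 0, 0, 1, 1, 1, 1, 1, 2, 3, 4, 4
  R[5]: 0, 0, 1, 1, 1, 1, 1, 2, 3, 4, 5
  R[6]: 0, 1, 2, 2, 2, 2, 2, 3, 4, 5, 6
  R[7]: 1, 2, 3, 3, 3, 3, 3, 4, 5, 6, 7
  R[8]: 1, 2, 3, 4, 4, 4, 4, 5, 6, 7, 8
  R[9]: 1, 2, 3, 4, 4, 4, 5, 6, 7, 8, 9
  R[10]: 1, 2, 3, 4, 5, 5, 6, 7, 8, 9, 10
  R[11]: 1, 2, 3, 4, 5, 6, 7, 8, 9, 10, 11

the unique w with this rank table is (9, 8, 10, 3, 11, 2, 1, 4, 7, 5, 6).

D(w) has 33 cells with 6 SE-corners; essential set:

[(1, 8, 0), (3, 7, 0), (5, 2, 0), (5, 7, 1), (6, 1, 0), (9, 6, 4)]


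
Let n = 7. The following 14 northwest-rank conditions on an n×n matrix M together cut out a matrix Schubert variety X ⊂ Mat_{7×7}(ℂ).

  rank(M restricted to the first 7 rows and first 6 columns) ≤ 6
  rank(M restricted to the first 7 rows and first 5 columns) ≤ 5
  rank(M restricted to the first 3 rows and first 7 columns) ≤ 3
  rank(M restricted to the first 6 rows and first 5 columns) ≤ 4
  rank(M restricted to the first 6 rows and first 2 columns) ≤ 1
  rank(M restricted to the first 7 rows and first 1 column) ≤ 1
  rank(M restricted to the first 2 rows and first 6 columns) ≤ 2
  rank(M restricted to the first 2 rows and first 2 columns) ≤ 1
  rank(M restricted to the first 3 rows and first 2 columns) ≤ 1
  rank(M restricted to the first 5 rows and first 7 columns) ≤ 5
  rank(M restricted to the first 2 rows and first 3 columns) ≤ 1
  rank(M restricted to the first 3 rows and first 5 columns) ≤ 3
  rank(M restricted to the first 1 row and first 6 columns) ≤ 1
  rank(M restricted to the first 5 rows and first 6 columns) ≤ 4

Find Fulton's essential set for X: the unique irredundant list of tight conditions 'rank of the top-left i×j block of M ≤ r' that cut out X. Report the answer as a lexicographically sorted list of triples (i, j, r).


Computing R[i][j] = min implied NW-rank bound (n=7, 14 conditions):

  1 1 1 1 1 1 1
  1 1 1 2 2 2 2
  1 1 2 3 3 3 3
  1 1 2 3 4 4 4
  1 1 2 3 4 4 5
  1 1 2 3 4 5 6
  1 2 3 4 5 6 7

so w = (1, 4, 3, 5, 7, 6, 2).

Fulton essential set (3 of the 7 Rothe cells):

[(2, 3, 1), (5, 6, 4), (6, 2, 1)]


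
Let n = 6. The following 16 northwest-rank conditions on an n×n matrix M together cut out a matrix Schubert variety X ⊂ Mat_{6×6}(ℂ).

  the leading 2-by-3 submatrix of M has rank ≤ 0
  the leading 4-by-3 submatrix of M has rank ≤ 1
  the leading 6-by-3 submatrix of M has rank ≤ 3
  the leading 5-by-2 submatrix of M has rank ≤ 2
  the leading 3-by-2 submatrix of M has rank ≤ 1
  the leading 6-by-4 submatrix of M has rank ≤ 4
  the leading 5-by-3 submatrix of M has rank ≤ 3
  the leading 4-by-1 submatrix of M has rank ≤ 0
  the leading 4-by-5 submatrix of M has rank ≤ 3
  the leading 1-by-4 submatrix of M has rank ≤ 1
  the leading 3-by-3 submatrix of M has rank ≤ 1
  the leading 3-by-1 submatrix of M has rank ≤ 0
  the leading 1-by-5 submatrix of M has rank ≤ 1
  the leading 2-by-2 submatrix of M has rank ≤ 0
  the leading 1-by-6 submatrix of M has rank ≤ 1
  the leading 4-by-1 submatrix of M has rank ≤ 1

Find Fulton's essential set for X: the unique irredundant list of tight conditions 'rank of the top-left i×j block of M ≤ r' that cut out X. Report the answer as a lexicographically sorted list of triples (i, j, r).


The tightest implied rank at each (i,j), from the 16 conditions:

  i=1: 0 | 0 | 0 | 1 | 1 | 1
  i=2: 0 | 0 | 0 | 1 | 2 | 2
  i=3: 0 | 1 | 1 | 2 | 3 | 3
  i=4: 0 | 1 | 1 | 2 | 3 | 4
  i=5: 1 | 2 | 2 | 3 | 4 | 5
  i=6: 1 | 2 | 3 | 4 | 5 | 6

reading off 1-entries of Δ²R: w = (4, 5, 2, 6, 1, 3).

|D(w)|=9, |Ess(w)|=3:

[(2, 3, 0), (4, 1, 0), (4, 3, 1)]


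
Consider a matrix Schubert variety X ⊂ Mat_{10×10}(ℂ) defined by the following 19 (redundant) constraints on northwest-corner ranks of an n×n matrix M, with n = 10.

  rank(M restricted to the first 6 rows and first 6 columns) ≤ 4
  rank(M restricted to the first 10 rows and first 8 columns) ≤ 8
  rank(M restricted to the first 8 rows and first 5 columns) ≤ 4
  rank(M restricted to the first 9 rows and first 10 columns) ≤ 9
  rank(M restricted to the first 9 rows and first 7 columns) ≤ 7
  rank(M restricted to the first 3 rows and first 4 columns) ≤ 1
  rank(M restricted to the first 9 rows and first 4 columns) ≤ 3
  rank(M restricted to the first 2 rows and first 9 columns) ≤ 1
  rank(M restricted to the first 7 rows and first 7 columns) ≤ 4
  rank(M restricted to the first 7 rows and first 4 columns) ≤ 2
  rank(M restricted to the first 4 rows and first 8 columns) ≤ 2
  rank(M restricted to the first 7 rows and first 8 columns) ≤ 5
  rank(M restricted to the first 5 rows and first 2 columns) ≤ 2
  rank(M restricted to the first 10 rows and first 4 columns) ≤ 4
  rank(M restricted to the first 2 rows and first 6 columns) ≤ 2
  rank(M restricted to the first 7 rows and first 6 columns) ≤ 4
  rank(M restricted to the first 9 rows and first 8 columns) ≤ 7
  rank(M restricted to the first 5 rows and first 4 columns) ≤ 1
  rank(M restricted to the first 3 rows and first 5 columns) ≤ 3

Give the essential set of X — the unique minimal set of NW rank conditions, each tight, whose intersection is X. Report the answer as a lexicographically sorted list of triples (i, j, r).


The tightest implied rank at each (i,j), from the 19 conditions:

  1 1 1 1 1 1 1 1 1 1
  1 1 1 1 1 1 1 1 1 2
  1 1 1 1 2 2 2 2 2 3
  1 1 1 1 2 2 2 2 3 4
  1 1 1 1 2 3 3 3 4 5
  1 2 2 2 3 4 4 4 5 6
  1 2 2 2 3 4 4 5 6 7
  1 2 3 3 4 5 5 6 7 8
  1 2 3 3 4 5 6 7 8 9
  1 2 3 4 5 6 7 8 9 10

hence w(1..10) = (1, 10, 5, 9, 6, 2, 8, 3, 7, 4).

6 SE-corners of the 24-cell Rothe diagram give Ess(w):

[(2, 9, 1), (4, 8, 2), (5, 4, 1), (7, 4, 2), (7, 7, 4), (9, 4, 3)]


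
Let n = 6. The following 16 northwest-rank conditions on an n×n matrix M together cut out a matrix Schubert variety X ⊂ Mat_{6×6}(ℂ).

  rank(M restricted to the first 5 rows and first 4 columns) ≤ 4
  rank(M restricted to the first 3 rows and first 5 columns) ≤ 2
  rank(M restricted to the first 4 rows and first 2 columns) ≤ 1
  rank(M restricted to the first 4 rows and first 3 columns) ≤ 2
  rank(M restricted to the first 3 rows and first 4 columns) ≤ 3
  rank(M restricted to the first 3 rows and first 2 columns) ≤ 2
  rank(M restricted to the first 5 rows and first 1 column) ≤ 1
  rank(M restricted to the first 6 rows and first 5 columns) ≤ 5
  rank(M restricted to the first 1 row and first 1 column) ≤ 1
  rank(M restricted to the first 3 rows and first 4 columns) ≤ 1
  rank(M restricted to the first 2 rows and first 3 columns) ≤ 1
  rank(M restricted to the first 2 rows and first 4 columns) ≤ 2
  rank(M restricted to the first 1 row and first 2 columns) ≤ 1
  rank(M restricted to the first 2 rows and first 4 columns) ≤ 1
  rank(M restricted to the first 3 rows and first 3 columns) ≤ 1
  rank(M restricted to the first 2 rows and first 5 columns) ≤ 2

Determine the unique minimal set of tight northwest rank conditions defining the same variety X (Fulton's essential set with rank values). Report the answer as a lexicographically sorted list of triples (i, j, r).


Propagating the 16 rank bounds to every northwest block:

  i=1: 1, 1, 1, 1, 1, 1
  i=2: 1, 1, 1, 1, 2, 2
  i=3: 1, 1, 1, 1, 2, 3
  i=4: 1, 1, 2, 2, 3, 4
  i=5: 1, 2, 3, 3, 4, 5
  i=6: 1, 2, 3, 4, 5, 6

hence w(1..6) = (1, 5, 6, 3, 2, 4).

D(w) has 7 cells with 2 SE-corners; essential set:

[(3, 4, 1), (4, 2, 1)]


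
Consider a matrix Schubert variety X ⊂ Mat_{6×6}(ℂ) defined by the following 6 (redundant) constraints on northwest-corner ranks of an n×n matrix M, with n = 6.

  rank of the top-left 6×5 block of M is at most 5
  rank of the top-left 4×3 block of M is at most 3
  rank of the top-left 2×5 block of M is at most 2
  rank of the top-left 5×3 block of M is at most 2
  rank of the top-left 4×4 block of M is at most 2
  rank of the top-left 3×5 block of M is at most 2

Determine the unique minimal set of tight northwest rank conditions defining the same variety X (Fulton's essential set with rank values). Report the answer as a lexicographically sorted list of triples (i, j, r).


The tightest implied rank at each (i,j), from the 6 conditions:

  R[1]: 1  1  1  1  1  1
  R[2]: 1  2  2  2  2  2
  R[3]: 1  2  2  2  2  3
  R[4]: 1  2  2  2  3  4
  R[5]: 1  2  2  3  4  5
  R[6]: 1  2  3  4  5  6

giving w = (1, 2, 6, 5, 4, 3) via Δ²R.

ℓ(w)=6; the 3 essential cells (i,j,r):

[(3, 5, 2), (4, 4, 2), (5, 3, 2)]


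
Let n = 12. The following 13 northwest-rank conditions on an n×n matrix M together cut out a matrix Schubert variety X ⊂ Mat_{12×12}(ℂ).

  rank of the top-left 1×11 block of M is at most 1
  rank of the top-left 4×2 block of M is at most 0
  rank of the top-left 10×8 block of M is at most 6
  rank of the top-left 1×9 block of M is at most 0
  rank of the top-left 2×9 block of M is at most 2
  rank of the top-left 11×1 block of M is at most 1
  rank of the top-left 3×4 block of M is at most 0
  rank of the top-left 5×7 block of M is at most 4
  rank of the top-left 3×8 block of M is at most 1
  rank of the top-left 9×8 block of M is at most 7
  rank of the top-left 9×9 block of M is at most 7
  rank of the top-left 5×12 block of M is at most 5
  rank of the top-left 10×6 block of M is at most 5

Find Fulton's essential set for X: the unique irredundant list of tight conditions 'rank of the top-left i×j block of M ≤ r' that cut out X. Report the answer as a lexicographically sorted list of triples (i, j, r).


Recovering R(i,j) via the rank-extension bound from the 13 conditions:

  R[1]: 0  0  0  0  0  0  0  0  0  1  1  1
  R[2]: 0  0  0  0  1  1  1  1  1  2  2  2
  R[3]: 0  0  0  0  1  1  1  1  2  3  3  3
  R[4]: 0  0  1  1  2  2  2  2  3  4  4  4
  R[5]: 1  1  2  2  3  3  3  3  4  5  5  5
  R[6]: 1  2  3  3  4  4  4  4  5  6  6  6
  R[7]: 1  2  3  4  5  5  5  5  6  7  7  7
  R[8]: 1  2  3  4  5  5  6  6  7  8  8  8
  R[9]: 1  2  3  4  5  5  6  6  7  8  9  9
  R[10]: 1  2  3  4  5  5  6  6  7  8  9  10
  R[11]: 1  2  3  4  5  6  7  7  8  9  10  11
  R[12]: 1  2  3  4  5  6  7  8  9  10  11  12

second differences of R give the permutation w = (10, 5, 9, 3, 1, 2, 4, 7, 11, 12, 6, 8).

ℓ(w)=27; the 6 essential cells (i,j,r):

[(1, 9, 0), (3, 4, 0), (3, 8, 1), (4, 2, 0), (10, 6, 5), (10, 8, 6)]
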